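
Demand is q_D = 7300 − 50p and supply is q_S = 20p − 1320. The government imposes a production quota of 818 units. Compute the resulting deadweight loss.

3693.63

In inverse form: demand p = 146 − 0.02q, supply p = 66 + 0.05q.
Competitive equilibrium: 146 − 0.02q = 66 + 0.05q → q* = 1142.8571, p* = 123.1429.
At q = 818: demand price = 146 − 0.02·818 = 129.64; supply price = 66 + 0.05·818 = 106.9.
Δq = 1142.8571 − 818 = 324.8571; wedge = 129.64 − 106.9 = 22.74.
DWL = ½ × 324.8571 × 22.74 = 3693.63.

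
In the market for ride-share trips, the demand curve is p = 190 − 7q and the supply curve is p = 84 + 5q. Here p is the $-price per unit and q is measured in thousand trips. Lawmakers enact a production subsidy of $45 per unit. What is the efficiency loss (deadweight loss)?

Competitive equilibrium: 190 − 7q = 84 + 5q → q* = 8.8333, p* = 128.1667.
The subsidy lowers effective supply by 45: p = 39 + 5q.
New quantity: 190 − 7q = 39 + 5q → q' = 12.5833.
Overproduction Δq = 12.5833 − 8.8333 = 3.75; wedge = subsidy = 45.
The triangle = ½ × 3.75 × 45 = $84.375 thousand.

$84.375 thousand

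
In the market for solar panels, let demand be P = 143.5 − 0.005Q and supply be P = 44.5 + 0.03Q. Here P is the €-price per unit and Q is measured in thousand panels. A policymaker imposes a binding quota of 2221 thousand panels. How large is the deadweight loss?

€6460 thousand

Competitive equilibrium: 143.5 − 0.005Q = 44.5 + 0.03Q → Q* = 2828.5714, P* = 129.3571.
At Q = 2221: demand price = 143.5 − 0.005·2221 = 132.395; supply price = 44.5 + 0.03·2221 = 111.13.
ΔQ = 2828.5714 − 2221 = 607.5714; wedge = 132.395 − 111.13 = 21.265.
DWL = ½ × 607.5714 × 21.265 = €6460 thousand.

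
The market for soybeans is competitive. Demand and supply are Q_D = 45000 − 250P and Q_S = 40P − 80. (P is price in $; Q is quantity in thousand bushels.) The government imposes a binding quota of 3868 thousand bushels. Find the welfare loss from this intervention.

$74712.51 thousand

In inverse form: demand P = 180 − 0.004Q, supply P = 2 + 0.025Q.
Competitive equilibrium: 180 − 0.004Q = 2 + 0.025Q → Q* = 6137.931, P* = 155.4483.
At Q = 3868: demand price = 180 − 0.004·3868 = 164.528; supply price = 2 + 0.025·3868 = 98.7.
ΔQ = 6137.931 − 3868 = 2269.931; wedge = 164.528 − 98.7 = 65.828.
Deadweight loss = ½ × 2269.931 × 65.828 = $74712.51 thousand.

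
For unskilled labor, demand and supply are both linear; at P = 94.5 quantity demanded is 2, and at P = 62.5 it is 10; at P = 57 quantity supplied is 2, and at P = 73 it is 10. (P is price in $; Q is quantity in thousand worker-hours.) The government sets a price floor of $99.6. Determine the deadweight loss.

Demand slope = (62.5 − 94.5)/(10 − 2) = −4, so P = 102.5 − 4Q.
Supply slope = (73 − 57)/(10 − 2) = 2, so P = 53 + 2Q.
Competitive equilibrium: 102.5 − 4Q = 53 + 2Q → Q* = 8.25, P* = 69.5.
At the floor P = 99.6, quantity demanded = (102.5 − 99.6)/4 = 0.725.
Sellers' marginal cost at Q' = 0.725: 53 + 2·0.725 = 54.45.
ΔQ = 8.25 − 0.725 = 7.525; wedge = 99.6 − 54.45 = 45.15.
DWL = ½ × 7.525 × 45.15 = $169.88 thousand.

$169.88 thousand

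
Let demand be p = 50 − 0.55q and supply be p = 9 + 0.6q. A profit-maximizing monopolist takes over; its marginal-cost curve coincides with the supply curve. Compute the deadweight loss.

76.50

Competitive equilibrium: 50 − 0.55q = 9 + 0.6q → q* = 35.6522, p* = 30.3913.
Marginal revenue: MR = 50 − 1.1q. Set MR = MC: 50 − 1.1q = 9 + 0.6q → q_m = 24.1176.
Price p_m = 50 − 0.55·24.1176 = 36.7353; MC(q_m) = 9 + 0.6·24.1176 = 23.4706.
Competitive q* = 35.6522, so Δq = 11.5346; wedge = 36.7353 − 23.4706 = 13.2647.
DWL = ½ × 11.5346 × 13.2647 = 76.50.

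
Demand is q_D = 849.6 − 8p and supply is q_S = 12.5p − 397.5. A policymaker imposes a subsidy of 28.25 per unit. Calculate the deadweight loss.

In inverse form: demand p = 106.2 − 0.125q, supply p = 31.8 + 0.08q.
Competitive equilibrium: 106.2 − 0.125q = 31.8 + 0.08q → q* = 362.9268, p* = 60.8341.
The subsidy lowers effective supply by 28.25: p = 3.55 + 0.08q.
New quantity: 106.2 − 0.125q = 3.55 + 0.08q → q' = 500.7317.
Overproduction Δq = 500.7317 − 362.9268 = 137.8049; wedge = subsidy = 28.25.
DWL = ½ × 137.8049 × 28.25 = 1946.49.

1946.49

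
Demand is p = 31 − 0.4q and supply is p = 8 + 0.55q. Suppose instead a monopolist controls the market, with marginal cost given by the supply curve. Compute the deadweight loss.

24.44

Competitive equilibrium: 31 − 0.4q = 8 + 0.55q → q* = 24.2105, p* = 21.3158.
Marginal revenue: MR = 31 − 0.8q. Set MR = MC: 31 − 0.8q = 8 + 0.55q → q_m = 17.037.
Price p_m = 31 − 0.4·17.037 = 24.1852; MC(q_m) = 8 + 0.55·17.037 = 17.3704.
Competitive q* = 24.2105, so Δq = 7.1735; wedge = 24.1852 − 17.3704 = 6.8148.
The triangle = ½ × 7.1735 × 6.8148 = 24.44.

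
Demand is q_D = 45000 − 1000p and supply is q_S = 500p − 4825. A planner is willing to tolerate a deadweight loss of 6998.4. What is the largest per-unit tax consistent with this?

In inverse form: demand p = 45 − 0.001q, supply p = 9.65 + 0.002q.
Competitive equilibrium: 45 − 0.001q = 9.65 + 0.002q → q* = 11783.3333, p* = 33.2167.
A tax t gives Δq = t/0.003 and wedge t, so DWL = t²/0.006.
t²/0.006 = 6998.4 → t² = 41.9904 → t = 6.48.

6.48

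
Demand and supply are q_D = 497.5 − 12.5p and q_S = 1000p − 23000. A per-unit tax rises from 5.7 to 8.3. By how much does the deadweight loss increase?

224.69

In inverse form: demand p = 39.8 − 0.08q, supply p = 23 + 0.001q.
Competitive equilibrium: 39.8 − 0.08q = 23 + 0.001q → q* = 207.4074, p* = 23.2074.
For a per-unit tax t: Δq = t/0.081, so DWL = ½·t·(t/0.081) = t²/0.162.
At t = 5.7: DWL = 200.556. At t = 8.3: DWL = 425.247.
Increase = 425.247 − 200.556 = 224.69.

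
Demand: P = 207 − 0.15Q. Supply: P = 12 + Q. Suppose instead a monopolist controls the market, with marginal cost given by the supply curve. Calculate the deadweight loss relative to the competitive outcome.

220.11

Competitive equilibrium: 207 − 0.15Q = 12 + Q → Q* = 169.5652, P* = 181.5652.
Marginal revenue: MR = 207 − 0.3Q. Set MR = MC: 207 − 0.3Q = 12 + Q → Q_m = 150.
Price P_m = 207 − 0.15·150 = 184.5; MC(Q_m) = 12 + 1·150 = 162.
Competitive Q* = 169.5652, so ΔQ = 19.5652; wedge = 184.5 − 162 = 22.5.
The triangle = ½ × 19.5652 × 22.5 = 220.11.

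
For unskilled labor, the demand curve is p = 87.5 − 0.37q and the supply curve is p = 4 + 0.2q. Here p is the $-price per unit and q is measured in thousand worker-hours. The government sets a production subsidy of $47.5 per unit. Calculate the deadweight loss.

$1979.17 thousand

Competitive equilibrium: 87.5 − 0.37q = 4 + 0.2q → q* = 146.4912, p* = 33.2982.
The subsidy lowers effective supply by 47.5: p = 0.2q − 43.5.
New quantity: 87.5 − 0.37q = 0.2q − 43.5 → q' = 229.8246.
Overproduction Δq = 229.8246 − 146.4912 = 83.3334; wedge = subsidy = 47.5.
The triangle = ½ × 83.3334 × 47.5 = $1979.17 thousand.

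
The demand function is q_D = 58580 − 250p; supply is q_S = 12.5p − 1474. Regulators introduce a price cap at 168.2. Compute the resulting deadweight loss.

In inverse form: demand p = 234.32 − 0.004q, supply p = 117.92 + 0.08q.
Competitive equilibrium: 234.32 − 0.004q = 117.92 + 0.08q → q* = 1385.7143, p* = 228.7771.
At the ceiling p = 168.2, quantity supplied = (168.2 − 117.92)/0.08 = 628.5.
Willingness to pay at q' = 628.5: 234.32 − 0.004·628.5 = 231.806.
Δq = 1385.7143 − 628.5 = 757.2143; wedge = 231.806 − 168.2 = 63.606.
DWL = ½ × 757.2143 × 63.606 = 24081.69.

24081.69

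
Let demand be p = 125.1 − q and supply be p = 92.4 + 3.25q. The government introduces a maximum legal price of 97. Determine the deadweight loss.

Competitive equilibrium: 125.1 − q = 92.4 + 3.25q → q* = 7.6941, p* = 117.4059.
At the ceiling p = 97, quantity supplied = (97 − 92.4)/3.25 = 1.4154.
Willingness to pay at q' = 1.4154: 125.1 − 1·1.4154 = 123.6846.
Δq = 7.6941 − 1.4154 = 6.2787; wedge = 123.6846 − 97 = 26.6846.
The triangle = ½ × 6.2787 × 26.6846 = 83.77.

83.77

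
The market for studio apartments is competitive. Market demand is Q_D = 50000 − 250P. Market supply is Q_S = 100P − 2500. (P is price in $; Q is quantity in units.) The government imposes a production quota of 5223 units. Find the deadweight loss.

$370683.103

In inverse form: demand P = 200 − 0.004Q, supply P = 25 + 0.01Q.
Competitive equilibrium: 200 − 0.004Q = 25 + 0.01Q → Q* = 12500, P* = 150.
At Q = 5223: demand price = 200 − 0.004·5223 = 179.108; supply price = 25 + 0.01·5223 = 77.23.
ΔQ = 12500 − 5223 = 7277; wedge = 179.108 − 77.23 = 101.878.
DWL = ½ × 7277 × 101.878 = $370683.103.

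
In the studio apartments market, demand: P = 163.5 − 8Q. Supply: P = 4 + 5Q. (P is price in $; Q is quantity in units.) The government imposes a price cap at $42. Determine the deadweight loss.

Competitive equilibrium: 163.5 − 8Q = 4 + 5Q → Q* = 12.2692, P* = 65.3462.
At the ceiling P = 42, quantity supplied = (42 − 4)/5 = 7.6.
Willingness to pay at Q' = 7.6: 163.5 − 8·7.6 = 102.7.
ΔQ = 12.2692 − 7.6 = 4.6692; wedge = 102.7 − 42 = 60.7.
Welfare loss = ½ × 4.6692 × 60.7 = $141.71.

$141.71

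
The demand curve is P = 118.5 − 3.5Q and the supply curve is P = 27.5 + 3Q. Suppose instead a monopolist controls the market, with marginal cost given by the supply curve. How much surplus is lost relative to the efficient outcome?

Competitive equilibrium: 118.5 − 3.5Q = 27.5 + 3Q → Q* = 14, P* = 69.5.
Marginal revenue: MR = 118.5 − 7Q. Set MR = MC: 118.5 − 7Q = 27.5 + 3Q → Q_m = 9.1.
Price P_m = 118.5 − 3.5·9.1 = 86.65; MC(Q_m) = 27.5 + 3·9.1 = 54.8.
Competitive Q* = 14, so ΔQ = 4.9; wedge = 86.65 − 54.8 = 31.85.
The triangle = ½ × 4.9 × 31.85 = 78.03.

78.03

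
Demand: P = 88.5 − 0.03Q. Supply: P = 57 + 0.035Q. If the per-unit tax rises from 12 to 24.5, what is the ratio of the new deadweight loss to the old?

4.168

Competitive equilibrium: 88.5 − 0.03Q = 57 + 0.035Q → Q* = 484.6154, P* = 73.9615.
For a per-unit tax t: ΔQ = t/0.065, so DWL = ½·t·(t/0.065) = t²/0.13.
At t = 12: DWL = 1107.692. At t = 24.5: DWL = 4617.308.
Ratio = (24.5/12)² = 4.168.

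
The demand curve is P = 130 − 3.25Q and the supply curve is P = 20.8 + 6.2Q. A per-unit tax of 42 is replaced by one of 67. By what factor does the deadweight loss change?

Competitive equilibrium: 130 − 3.25Q = 20.8 + 6.2Q → Q* = 11.5556, P* = 92.4444.
For a per-unit tax t: ΔQ = t/9.45, so DWL = ½·t·(t/9.45) = t²/18.9.
At t = 42: DWL = 93.333. At t = 67: DWL = 237.513.
Ratio = (67/42)² = 2.545.

2.545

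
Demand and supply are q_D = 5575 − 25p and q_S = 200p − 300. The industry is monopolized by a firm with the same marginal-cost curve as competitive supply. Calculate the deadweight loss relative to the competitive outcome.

In inverse form: demand p = 223 − 0.04q, supply p = 1.5 + 0.005q.
Competitive equilibrium: 223 − 0.04q = 1.5 + 0.005q → q* = 4922.222222, p* = 26.111111.
Marginal revenue: MR = 223 − 0.08q. Set MR = MC: 223 − 0.08q = 1.5 + 0.005q → q_m = 2605.882353.
Price p_m = 223 − 0.04·2605.882353 = 118.764706; MC(q_m) = 1.5 + 0.005·2605.882353 = 14.529412.
Competitive q* = 4922.222222, so Δq = 2316.339869; wedge = 118.764706 − 14.529412 = 104.235294.
The triangle = ½ × 2316.339869 × 104.235294 = 120722.18.

120722.18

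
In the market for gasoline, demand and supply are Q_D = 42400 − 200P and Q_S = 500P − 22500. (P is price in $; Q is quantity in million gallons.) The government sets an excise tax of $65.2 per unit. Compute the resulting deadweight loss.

$303645.71 million

In inverse form: demand P = 212 − 0.005Q, supply P = 45 + 0.002Q.
Competitive equilibrium: 212 − 0.005Q = 45 + 0.002Q → Q* = 23857.14286, P* = 92.71429.
With the tax, the buyer price exceeds the seller price by 65.2: (212 − 0.005Q) − (45 + 0.002Q) = 65.2 → Q' = 14542.85714.
ΔQ = 23857.14286 − 14542.85714 = 9314.28572; the wedge equals the tax, 65.2.
Deadweight loss = ½ × 9314.28572 × 65.2 = $303645.71 million.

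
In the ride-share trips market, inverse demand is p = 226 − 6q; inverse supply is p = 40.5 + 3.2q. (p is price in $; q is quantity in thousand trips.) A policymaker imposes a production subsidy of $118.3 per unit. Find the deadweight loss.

Competitive equilibrium: 226 − 6q = 40.5 + 3.2q → q* = 20.163, p* = 105.0217.
The subsidy lowers effective supply by 118.3: p = 3.2q − 77.8.
New quantity: 226 − 6q = 3.2q − 77.8 → q' = 33.0217.
Overproduction Δq = 33.0217 − 20.163 = 12.8587; wedge = subsidy = 118.3.
The triangle = ½ × 12.8587 × 118.3 = $760.59 thousand.

$760.59 thousand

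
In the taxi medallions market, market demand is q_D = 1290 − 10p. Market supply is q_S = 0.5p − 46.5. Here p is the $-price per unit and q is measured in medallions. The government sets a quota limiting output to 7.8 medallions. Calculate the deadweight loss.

$91.65

In inverse form: demand p = 129 − 0.1q, supply p = 93 + 2q.
Competitive equilibrium: 129 − 0.1q = 93 + 2q → q* = 17.1429, p* = 127.2857.
At q = 7.8: demand price = 129 − 0.1·7.8 = 128.22; supply price = 93 + 2·7.8 = 108.6.
Δq = 17.1429 − 7.8 = 9.3429; wedge = 128.22 − 108.6 = 19.62.
Deadweight loss = ½ × 9.3429 × 19.62 = $91.65.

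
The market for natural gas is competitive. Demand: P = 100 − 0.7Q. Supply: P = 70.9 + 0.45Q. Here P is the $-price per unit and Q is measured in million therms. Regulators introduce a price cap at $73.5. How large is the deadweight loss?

Competitive equilibrium: 100 − 0.7Q = 70.9 + 0.45Q → Q* = 25.3043, P* = 82.287.
At the ceiling P = 73.5, quantity supplied = (73.5 − 70.9)/0.45 = 5.7778.
Willingness to pay at Q' = 5.7778: 100 − 0.7·5.7778 = 95.9555.
ΔQ = 25.3043 − 5.7778 = 19.5265; wedge = 95.9555 − 73.5 = 22.4555.
Welfare loss = ½ × 19.5265 × 22.4555 = $219.24 million.

$219.24 million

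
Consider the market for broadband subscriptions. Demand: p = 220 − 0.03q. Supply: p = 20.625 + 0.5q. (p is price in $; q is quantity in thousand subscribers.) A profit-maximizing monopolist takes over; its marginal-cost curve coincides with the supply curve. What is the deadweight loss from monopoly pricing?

Competitive equilibrium: 220 − 0.03q = 20.625 + 0.5q → q* = 376.1792, p* = 208.7146.
Marginal revenue: MR = 220 − 0.06q. Set MR = MC: 220 − 0.06q = 20.625 + 0.5q → q_m = 356.0268.
Price p_m = 220 − 0.03·356.0268 = 209.3192; MC(q_m) = 20.625 + 0.5·356.0268 = 198.6384.
Competitive q* = 376.1792, so Δq = 20.1524; wedge = 209.3192 − 198.6384 = 10.6808.
DWL = ½ × 20.1524 × 10.6808 = $107.62 thousand.

$107.62 thousand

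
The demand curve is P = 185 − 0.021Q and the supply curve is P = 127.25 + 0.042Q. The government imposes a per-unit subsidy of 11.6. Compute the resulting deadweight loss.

Competitive equilibrium: 185 − 0.021Q = 127.25 + 0.042Q → Q* = 916.6667, P* = 165.75.
The subsidy lowers effective supply by 11.6: P = 115.65 + 0.042Q.
New quantity: 185 − 0.021Q = 115.65 + 0.042Q → Q' = 1100.7937.
Overproduction ΔQ = 1100.7937 − 916.6667 = 184.127; wedge = subsidy = 11.6.
Welfare loss = ½ × 184.127 × 11.6 = 1067.94.

1067.94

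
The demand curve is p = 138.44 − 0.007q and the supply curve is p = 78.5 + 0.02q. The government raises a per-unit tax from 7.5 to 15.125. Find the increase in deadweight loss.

3194.73

Competitive equilibrium: 138.44 − 0.007q = 78.5 + 0.02q → q* = 2220, p* = 122.9.
For a per-unit tax t: Δq = t/0.027, so DWL = ½·t·(t/0.027) = t²/0.054.
At t = 7.5: DWL = 1041.667. At t = 15.125: DWL = 4236.4.
Increase = 4236.4 − 1041.667 = 3194.73.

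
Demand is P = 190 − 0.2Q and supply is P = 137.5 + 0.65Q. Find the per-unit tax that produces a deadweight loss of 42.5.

Competitive equilibrium: 190 − 0.2Q = 137.5 + 0.65Q → Q* = 61.7647, P* = 177.6471.
A tax t gives ΔQ = t/0.85 and wedge t, so DWL = t²/1.7.
t²/1.7 = 42.5 → t² = 72.25 → t = 8.5.

8.5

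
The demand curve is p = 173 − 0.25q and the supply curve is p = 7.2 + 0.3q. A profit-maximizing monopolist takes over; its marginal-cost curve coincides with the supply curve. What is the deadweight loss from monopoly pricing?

2440.49

Competitive equilibrium: 173 − 0.25q = 7.2 + 0.3q → q* = 301.4545, p* = 97.6364.
Marginal revenue: MR = 173 − 0.5q. Set MR = MC: 173 − 0.5q = 7.2 + 0.3q → q_m = 207.25.
Price p_m = 173 − 0.25·207.25 = 121.1875; MC(q_m) = 7.2 + 0.3·207.25 = 69.375.
Competitive q* = 301.4545, so Δq = 94.2045; wedge = 121.1875 − 69.375 = 51.8125.
DWL = ½ × 94.2045 × 51.8125 = 2440.49.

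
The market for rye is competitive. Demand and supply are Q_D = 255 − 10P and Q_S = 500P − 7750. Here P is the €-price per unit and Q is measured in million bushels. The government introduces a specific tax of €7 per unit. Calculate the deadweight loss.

€240.20 million

In inverse form: demand P = 25.5 − 0.1Q, supply P = 15.5 + 0.002Q.
Competitive equilibrium: 25.5 − 0.1Q = 15.5 + 0.002Q → Q* = 98.0392, P* = 15.6961.
With the tax, the buyer price exceeds the seller price by 7: (25.5 − 0.1Q) − (15.5 + 0.002Q) = 7 → Q' = 29.4118.
ΔQ = 98.0392 − 29.4118 = 68.6274; the wedge equals the tax, 7.
Deadweight loss = ½ × 68.6274 × 7 = €240.20 million.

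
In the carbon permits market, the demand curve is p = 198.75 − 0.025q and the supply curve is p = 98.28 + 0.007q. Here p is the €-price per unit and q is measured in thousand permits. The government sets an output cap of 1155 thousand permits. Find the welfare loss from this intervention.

Competitive equilibrium: 198.75 − 0.025q = 98.28 + 0.007q → q* = 3139.6875, p* = 120.2578.
At q = 1155: demand price = 198.75 − 0.025·1155 = 169.875; supply price = 98.28 + 0.007·1155 = 106.365.
Δq = 3139.6875 − 1155 = 1984.6875; wedge = 169.875 − 106.365 = 63.51.
Deadweight loss = ½ × 1984.6875 × 63.51 = €63023.75 thousand.

€63023.75 thousand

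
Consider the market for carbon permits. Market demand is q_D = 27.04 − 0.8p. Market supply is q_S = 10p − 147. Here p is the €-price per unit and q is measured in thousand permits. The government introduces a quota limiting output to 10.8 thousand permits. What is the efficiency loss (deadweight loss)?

In inverse form: demand p = 33.8 − 1.25q, supply p = 14.7 + 0.1q.
Competitive equilibrium: 33.8 − 1.25q = 14.7 + 0.1q → q* = 14.1481, p* = 16.1148.
At q = 10.8: demand price = 33.8 − 1.25·10.8 = 20.3; supply price = 14.7 + 0.1·10.8 = 15.78.
Δq = 14.1481 − 10.8 = 3.3481; wedge = 20.3 − 15.78 = 4.52.
Welfare loss = ½ × 3.3481 × 4.52 = €7.57 thousand.

€7.57 thousand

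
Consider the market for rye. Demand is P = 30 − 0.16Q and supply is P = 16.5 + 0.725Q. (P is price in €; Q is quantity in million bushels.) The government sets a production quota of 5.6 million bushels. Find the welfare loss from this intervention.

€41.24 million

Competitive equilibrium: 30 − 0.16Q = 16.5 + 0.725Q → Q* = 15.2542, P* = 27.5593.
At Q = 5.6: demand price = 30 − 0.16·5.6 = 29.104; supply price = 16.5 + 0.725·5.6 = 20.56.
ΔQ = 15.2542 − 5.6 = 9.6542; wedge = 29.104 − 20.56 = 8.544.
Welfare loss = ½ × 9.6542 × 8.544 = €41.24 million.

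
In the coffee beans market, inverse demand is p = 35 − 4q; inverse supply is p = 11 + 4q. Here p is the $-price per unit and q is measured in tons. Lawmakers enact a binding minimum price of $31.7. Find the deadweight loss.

Competitive equilibrium: 35 − 4q = 11 + 4q → q* = 3, p* = 23.
At the floor p = 31.7, quantity demanded = (35 − 31.7)/4 = 0.825.
Sellers' marginal cost at q' = 0.825: 11 + 4·0.825 = 14.3.
Δq = 3 − 0.825 = 2.175; wedge = 31.7 − 14.3 = 17.4.
Deadweight loss = ½ × 2.175 × 17.4 = $18.92.

$18.92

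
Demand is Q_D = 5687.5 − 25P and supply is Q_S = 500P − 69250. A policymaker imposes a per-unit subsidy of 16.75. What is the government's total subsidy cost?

42174.11

In inverse form: demand P = 227.5 − 0.04Q, supply P = 138.5 + 0.002Q.
Competitive equilibrium: 227.5 − 0.04Q = 138.5 + 0.002Q → Q* = 2119.0476, P* = 142.7381.
The subsidy lowers effective supply by 16.75: P = 121.75 + 0.002Q.
New quantity: 227.5 − 0.04Q = 121.75 + 0.002Q → Q' = 2517.8571.
Total subsidy cost = 16.75 × 2517.8571 = 42174.11.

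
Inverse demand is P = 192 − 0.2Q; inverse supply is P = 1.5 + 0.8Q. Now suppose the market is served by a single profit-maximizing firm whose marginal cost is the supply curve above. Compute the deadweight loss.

Competitive equilibrium: 192 − 0.2Q = 1.5 + 0.8Q → Q* = 190.5, P* = 153.9.
Marginal revenue: MR = 192 − 0.4Q. Set MR = MC: 192 − 0.4Q = 1.5 + 0.8Q → Q_m = 158.75.
Price P_m = 192 − 0.2·158.75 = 160.25; MC(Q_m) = 1.5 + 0.8·158.75 = 128.5.
Competitive Q* = 190.5, so ΔQ = 31.75; wedge = 160.25 − 128.5 = 31.75.
Welfare loss = ½ × 31.75 × 31.75 = 504.03.

504.03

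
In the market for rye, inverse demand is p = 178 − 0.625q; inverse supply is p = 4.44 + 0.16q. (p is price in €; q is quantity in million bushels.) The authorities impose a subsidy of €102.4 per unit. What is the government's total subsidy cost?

€35997.84 million

Competitive equilibrium: 178 − 0.625q = 4.44 + 0.16q → q* = 221.0955, p* = 39.8153.
The subsidy lowers effective supply by 102.4: p = 0.16q − 97.96.
New quantity: 178 − 0.625q = 0.16q − 97.96 → q' = 351.5414.
Total subsidy cost = 102.4 × 351.5414 = €35997.84 million.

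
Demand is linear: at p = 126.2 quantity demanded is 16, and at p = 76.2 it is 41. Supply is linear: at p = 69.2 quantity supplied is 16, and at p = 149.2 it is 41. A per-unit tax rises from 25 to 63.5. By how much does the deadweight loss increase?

327.62

Demand slope = (76.2 − 126.2)/(41 − 16) = −2, so p = 158.2 − 2q.
Supply slope = (149.2 − 69.2)/(41 − 16) = 3.2, so p = 18 + 3.2q.
Competitive equilibrium: 158.2 − 2q = 18 + 3.2q → q* = 26.9615, p* = 104.2769.
For a per-unit tax t: Δq = t/5.2, so DWL = ½·t·(t/5.2) = t²/10.4.
At t = 25: DWL = 60.096. At t = 63.5: DWL = 387.716.
Increase = 387.716 − 60.096 = 327.62.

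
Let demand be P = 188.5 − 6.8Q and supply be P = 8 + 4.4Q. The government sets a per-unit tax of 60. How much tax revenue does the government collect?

Competitive equilibrium: 188.5 − 6.8Q = 8 + 4.4Q → Q* = 16.11607, P* = 78.91071.
With the tax, the buyer price exceeds the seller price by 60: (188.5 − 6.8Q) − (8 + 4.4Q) = 60 → Q' = 10.75893.
Tax revenue = 60 × 10.75893 = 645.54.

645.54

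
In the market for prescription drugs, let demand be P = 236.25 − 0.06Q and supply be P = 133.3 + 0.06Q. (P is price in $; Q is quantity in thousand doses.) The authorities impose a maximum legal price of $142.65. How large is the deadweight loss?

$29575.26 thousand

Competitive equilibrium: 236.25 − 0.06Q = 133.3 + 0.06Q → Q* = 857.9167, P* = 184.775.
At the ceiling P = 142.65, quantity supplied = (142.65 − 133.3)/0.06 = 155.8333.
Willingness to pay at Q' = 155.8333: 236.25 − 0.06·155.8333 = 226.9.
ΔQ = 857.9167 − 155.8333 = 702.0834; wedge = 226.9 − 142.65 = 84.25.
Welfare loss = ½ × 702.0834 × 84.25 = $29575.26 thousand.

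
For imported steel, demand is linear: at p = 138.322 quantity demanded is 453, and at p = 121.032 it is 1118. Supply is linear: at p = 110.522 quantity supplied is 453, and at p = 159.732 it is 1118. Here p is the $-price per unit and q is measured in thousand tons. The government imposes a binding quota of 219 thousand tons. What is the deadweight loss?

Demand slope = (121.032 − 138.322)/(1118 − 453) = −0.026, so p = 150.1 − 0.026q.
Supply slope = (159.732 − 110.522)/(1118 − 453) = 0.074, so p = 77 + 0.074q.
Competitive equilibrium: 150.1 − 0.026q = 77 + 0.074q → q* = 731, p* = 131.094.
At q = 219: demand price = 150.1 − 0.026·219 = 144.406; supply price = 77 + 0.074·219 = 93.206.
Δq = 731 − 219 = 512; wedge = 144.406 − 93.206 = 51.2.
DWL = ½ × 512 × 51.2 = $13107.20 thousand.

$13107.20 thousand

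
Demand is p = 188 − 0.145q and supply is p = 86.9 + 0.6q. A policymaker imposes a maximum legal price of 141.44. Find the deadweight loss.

Competitive equilibrium: 188 − 0.145q = 86.9 + 0.6q → q* = 135.7047, p* = 168.3228.
At the ceiling p = 141.44, quantity supplied = (141.44 − 86.9)/0.6 = 90.9.
Willingness to pay at q' = 90.9: 188 − 0.145·90.9 = 174.8195.
Δq = 135.7047 − 90.9 = 44.8047; wedge = 174.8195 − 141.44 = 33.3795.
Deadweight loss = ½ × 44.8047 × 33.3795 = 747.78.

747.78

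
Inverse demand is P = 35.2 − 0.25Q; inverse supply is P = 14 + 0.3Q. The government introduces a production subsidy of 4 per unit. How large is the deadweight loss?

14.55

Competitive equilibrium: 35.2 − 0.25Q = 14 + 0.3Q → Q* = 38.5455, P* = 25.5636.
The subsidy lowers effective supply by 4: P = 10 + 0.3Q.
New quantity: 35.2 − 0.25Q = 10 + 0.3Q → Q' = 45.8182.
Overproduction ΔQ = 45.8182 − 38.5455 = 7.2727; wedge = subsidy = 4.
DWL = ½ × 7.2727 × 4 = 14.55.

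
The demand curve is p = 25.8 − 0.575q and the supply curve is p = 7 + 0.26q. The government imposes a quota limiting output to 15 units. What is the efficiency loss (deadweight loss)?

23.58

Competitive equilibrium: 25.8 − 0.575q = 7 + 0.26q → q* = 22.515, p* = 12.8539.
At q = 15: demand price = 25.8 − 0.575·15 = 17.175; supply price = 7 + 0.26·15 = 10.9.
Δq = 22.515 − 15 = 7.515; wedge = 17.175 − 10.9 = 6.275.
Welfare loss = ½ × 7.515 × 6.275 = 23.58.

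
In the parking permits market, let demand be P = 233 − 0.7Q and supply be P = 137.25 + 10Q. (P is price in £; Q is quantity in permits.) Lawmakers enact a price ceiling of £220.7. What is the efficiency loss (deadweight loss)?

£1.95

Competitive equilibrium: 233 − 0.7Q = 137.25 + 10Q → Q* = 8.9486, P* = 226.736.
At the ceiling P = 220.7, quantity supplied = (220.7 − 137.25)/10 = 8.345.
Willingness to pay at Q' = 8.345: 233 − 0.7·8.345 = 227.1585.
ΔQ = 8.9486 − 8.345 = 0.6036; wedge = 227.1585 − 220.7 = 6.4585.
DWL = ½ × 0.6036 × 6.4585 = £1.95.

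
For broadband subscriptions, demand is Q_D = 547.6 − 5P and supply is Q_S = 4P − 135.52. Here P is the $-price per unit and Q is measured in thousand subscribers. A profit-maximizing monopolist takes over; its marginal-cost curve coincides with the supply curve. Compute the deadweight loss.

In inverse form: demand P = 109.52 − 0.2Q, supply P = 33.88 + 0.25Q.
Competitive equilibrium: 109.52 − 0.2Q = 33.88 + 0.25Q → Q* = 168.0889, P* = 75.9022.
Marginal revenue: MR = 109.52 − 0.4Q. Set MR = MC: 109.52 − 0.4Q = 33.88 + 0.25Q → Q_m = 116.3692.
Price P_m = 109.52 − 0.2·116.3692 = 86.2462; MC(Q_m) = 33.88 + 0.25·116.3692 = 62.9723.
Competitive Q* = 168.0889, so ΔQ = 51.7197; wedge = 86.2462 − 62.9723 = 23.2739.
The triangle = ½ × 51.7197 × 23.2739 = $601.86 thousand.

$601.86 thousand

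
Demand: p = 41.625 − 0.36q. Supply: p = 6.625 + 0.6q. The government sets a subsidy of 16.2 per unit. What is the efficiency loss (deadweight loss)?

Competitive equilibrium: 41.625 − 0.36q = 6.625 + 0.6q → q* = 36.4583, p* = 28.5.
The subsidy lowers effective supply by 16.2: p = 0.6q − 9.575.
New quantity: 41.625 − 0.36q = 0.6q − 9.575 → q' = 53.3333.
Overproduction Δq = 53.3333 − 36.4583 = 16.875; wedge = subsidy = 16.2.
Deadweight loss = ½ × 16.875 × 16.2 = 136.69.

136.69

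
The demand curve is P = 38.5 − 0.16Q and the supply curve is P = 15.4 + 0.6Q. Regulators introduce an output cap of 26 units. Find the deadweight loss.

Competitive equilibrium: 38.5 − 0.16Q = 15.4 + 0.6Q → Q* = 30.3947, P* = 33.6368.
At Q = 26: demand price = 38.5 − 0.16·26 = 34.34; supply price = 15.4 + 0.6·26 = 31.
ΔQ = 30.3947 − 26 = 4.3947; wedge = 34.34 − 31 = 3.34.
DWL = ½ × 4.3947 × 3.34 = 7.34.

7.34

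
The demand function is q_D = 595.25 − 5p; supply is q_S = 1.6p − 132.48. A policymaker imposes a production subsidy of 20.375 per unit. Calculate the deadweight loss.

In inverse form: demand p = 119.05 − 0.2q, supply p = 82.8 + 0.625q.
Competitive equilibrium: 119.05 − 0.2q = 82.8 + 0.625q → q* = 43.9394, p* = 110.2621.
The subsidy lowers effective supply by 20.375: p = 62.425 + 0.625q.
New quantity: 119.05 − 0.2q = 62.425 + 0.625q → q' = 68.6364.
Overproduction Δq = 68.6364 − 43.9394 = 24.697; wedge = subsidy = 20.375.
DWL = ½ × 24.697 × 20.375 = 251.60.

251.60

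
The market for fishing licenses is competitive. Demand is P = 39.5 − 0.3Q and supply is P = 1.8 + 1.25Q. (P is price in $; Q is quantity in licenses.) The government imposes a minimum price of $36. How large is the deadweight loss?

Competitive equilibrium: 39.5 − 0.3Q = 1.8 + 1.25Q → Q* = 24.3226, P* = 32.2032.
At the floor P = 36, quantity demanded = (39.5 − 36)/0.3 = 11.6667.
Sellers' marginal cost at Q' = 11.6667: 1.8 + 1.25·11.6667 = 16.3834.
ΔQ = 24.3226 − 11.6667 = 12.6559; wedge = 36 − 16.3834 = 19.6166.
DWL = ½ × 12.6559 × 19.6166 = $124.13.

$124.13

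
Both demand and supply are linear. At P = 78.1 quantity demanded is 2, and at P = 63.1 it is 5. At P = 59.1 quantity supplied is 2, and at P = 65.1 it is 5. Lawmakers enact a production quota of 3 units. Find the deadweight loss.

Demand slope = (63.1 − 78.1)/(5 − 2) = −5, so P = 88.1 − 5Q.
Supply slope = (65.1 − 59.1)/(5 − 2) = 2, so P = 55.1 + 2Q.
Competitive equilibrium: 88.1 − 5Q = 55.1 + 2Q → Q* = 4.7143, P* = 64.5286.
At Q = 3: demand price = 88.1 − 5·3 = 73.1; supply price = 55.1 + 2·3 = 61.1.
ΔQ = 4.7143 − 3 = 1.7143; wedge = 73.1 − 61.1 = 12.
The triangle = ½ × 1.7143 × 12 = 10.29.

10.29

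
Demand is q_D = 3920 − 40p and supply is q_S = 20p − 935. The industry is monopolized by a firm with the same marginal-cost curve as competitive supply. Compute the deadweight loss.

In inverse form: demand p = 98 − 0.025q, supply p = 46.75 + 0.05q.
Competitive equilibrium: 98 − 0.025q = 46.75 + 0.05q → q* = 683.3333, p* = 80.9167.
Marginal revenue: MR = 98 − 0.05q. Set MR = MC: 98 − 0.05q = 46.75 + 0.05q → q_m = 512.5.
Price p_m = 98 − 0.025·512.5 = 85.1875; MC(q_m) = 46.75 + 0.05·512.5 = 72.375.
Competitive q* = 683.3333, so Δq = 170.8333; wedge = 85.1875 − 72.375 = 12.8125.
Welfare loss = ½ × 170.8333 × 12.8125 = 1094.40.

1094.40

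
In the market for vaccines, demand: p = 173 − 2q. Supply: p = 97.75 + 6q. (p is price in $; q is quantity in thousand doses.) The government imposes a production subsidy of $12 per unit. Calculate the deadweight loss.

$9 thousand

Competitive equilibrium: 173 − 2q = 97.75 + 6q → q* = 9.4063, p* = 154.1875.
The subsidy lowers effective supply by 12: p = 85.75 + 6q.
New quantity: 173 − 2q = 85.75 + 6q → q' = 10.9063.
Overproduction Δq = 10.9063 − 9.4063 = 1.5; wedge = subsidy = 12.
DWL = ½ × 1.5 × 12 = $9 thousand.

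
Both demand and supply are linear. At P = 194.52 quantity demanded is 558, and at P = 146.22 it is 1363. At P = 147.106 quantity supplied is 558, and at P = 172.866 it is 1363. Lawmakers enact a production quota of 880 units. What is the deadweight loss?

1720.02

Demand slope = (146.22 − 194.52)/(1363 − 558) = −0.06, so P = 228 − 0.06Q.
Supply slope = (172.866 − 147.106)/(1363 − 558) = 0.032, so P = 129.25 + 0.032Q.
Competitive equilibrium: 228 − 0.06Q = 129.25 + 0.032Q → Q* = 1073.3696, P* = 163.5978.
At Q = 880: demand price = 228 − 0.06·880 = 175.2; supply price = 129.25 + 0.032·880 = 157.41.
ΔQ = 1073.3696 − 880 = 193.3696; wedge = 175.2 − 157.41 = 17.79.
Deadweight loss = ½ × 193.3696 × 17.79 = 1720.02.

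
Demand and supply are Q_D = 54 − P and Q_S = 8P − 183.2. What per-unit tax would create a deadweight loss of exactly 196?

In inverse form: demand P = 54 − Q, supply P = 22.9 + 0.125Q.
Competitive equilibrium: 54 − Q = 22.9 + 0.125Q → Q* = 27.6444, P* = 26.3556.
A tax t gives ΔQ = t/1.125 and wedge t, so DWL = t²/2.25.
t²/2.25 = 196 → t² = 441 → t = 21.

21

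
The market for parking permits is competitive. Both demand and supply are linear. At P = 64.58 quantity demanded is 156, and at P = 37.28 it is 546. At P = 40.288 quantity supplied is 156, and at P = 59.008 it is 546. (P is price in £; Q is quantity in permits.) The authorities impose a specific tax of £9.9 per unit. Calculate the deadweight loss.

Demand slope = (37.28 − 64.58)/(546 − 156) = −0.07, so P = 75.5 − 0.07Q.
Supply slope = (59.008 − 40.288)/(546 − 156) = 0.048, so P = 32.8 + 0.048Q.
Competitive equilibrium: 75.5 − 0.07Q = 32.8 + 0.048Q → Q* = 361.8644, P* = 50.1695.
With the tax, the buyer price exceeds the seller price by 9.9: (75.5 − 0.07Q) − (32.8 + 0.048Q) = 9.9 → Q' = 277.9661.
ΔQ = 361.8644 − 277.9661 = 83.8983; the wedge equals the tax, 9.9.
The triangle = ½ × 83.8983 × 9.9 = £415.30.

£415.30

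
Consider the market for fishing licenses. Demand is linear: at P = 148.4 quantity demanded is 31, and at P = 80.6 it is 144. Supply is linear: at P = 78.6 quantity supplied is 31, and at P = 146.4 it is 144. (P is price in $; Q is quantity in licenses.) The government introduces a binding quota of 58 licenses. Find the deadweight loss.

$582.82

Demand slope = (80.6 − 148.4)/(144 − 31) = −0.6, so P = 167 − 0.6Q.
Supply slope = (146.4 − 78.6)/(144 − 31) = 0.6, so P = 60 + 0.6Q.
Competitive equilibrium: 167 − 0.6Q = 60 + 0.6Q → Q* = 89.1667, P* = 113.5.
At Q = 58: demand price = 167 − 0.6·58 = 132.2; supply price = 60 + 0.6·58 = 94.8.
ΔQ = 89.1667 − 58 = 31.1667; wedge = 132.2 − 94.8 = 37.4.
Deadweight loss = ½ × 31.1667 × 37.4 = $582.82.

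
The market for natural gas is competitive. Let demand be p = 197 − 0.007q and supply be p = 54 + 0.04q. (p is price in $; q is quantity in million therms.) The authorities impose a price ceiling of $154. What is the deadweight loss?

$6917.55 million

Competitive equilibrium: 197 − 0.007q = 54 + 0.04q → q* = 3042.5532, p* = 175.7021.
At the ceiling p = 154, quantity supplied = (154 − 54)/0.04 = 2500.
Willingness to pay at q' = 2500: 197 − 0.007·2500 = 179.5.
Δq = 3042.5532 − 2500 = 542.5532; wedge = 179.5 − 154 = 25.5.
Welfare loss = ½ × 542.5532 × 25.5 = $6917.55 million.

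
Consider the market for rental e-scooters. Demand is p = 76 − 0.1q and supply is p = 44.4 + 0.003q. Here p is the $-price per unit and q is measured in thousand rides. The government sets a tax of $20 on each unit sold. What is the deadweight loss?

Competitive equilibrium: 76 − 0.1q = 44.4 + 0.003q → q* = 306.7961, p* = 45.3204.
With the tax, the buyer price exceeds the seller price by 20: (76 − 0.1q) − (44.4 + 0.003q) = 20 → q' = 112.6214.
Δq = 306.7961 − 112.6214 = 194.1747; the wedge equals the tax, 20.
The triangle = ½ × 194.1747 × 20 = $1941.75 thousand.

$1941.75 thousand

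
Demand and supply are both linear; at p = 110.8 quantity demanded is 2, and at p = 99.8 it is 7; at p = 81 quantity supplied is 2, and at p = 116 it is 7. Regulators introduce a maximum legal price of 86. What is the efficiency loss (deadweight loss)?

29.32

Demand slope = (99.8 − 110.8)/(7 − 2) = −2.2, so p = 115.2 − 2.2q.
Supply slope = (116 − 81)/(7 − 2) = 7, so p = 67 + 7q.
Competitive equilibrium: 115.2 − 2.2q = 67 + 7q → q* = 5.2391, p* = 103.6739.
At the ceiling p = 86, quantity supplied = (86 − 67)/7 = 2.7143.
Willingness to pay at q' = 2.7143: 115.2 − 2.2·2.7143 = 109.2285.
Δq = 5.2391 − 2.7143 = 2.5248; wedge = 109.2285 − 86 = 23.2285.
Deadweight loss = ½ × 2.5248 × 23.2285 = 29.32.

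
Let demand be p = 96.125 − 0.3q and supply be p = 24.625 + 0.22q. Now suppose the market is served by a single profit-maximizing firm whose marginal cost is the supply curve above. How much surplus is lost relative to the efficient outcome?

Competitive equilibrium: 96.125 − 0.3q = 24.625 + 0.22q → q* = 137.5, p* = 54.875.
Marginal revenue: MR = 96.125 − 0.6q. Set MR = MC: 96.125 − 0.6q = 24.625 + 0.22q → q_m = 87.1951.
Price p_m = 96.125 − 0.3·87.1951 = 69.9665; MC(q_m) = 24.625 + 0.22·87.1951 = 43.8079.
Competitive q* = 137.5, so Δq = 50.3049; wedge = 69.9665 − 43.8079 = 26.1586.
Deadweight loss = ½ × 50.3049 × 26.1586 = 657.95.

657.95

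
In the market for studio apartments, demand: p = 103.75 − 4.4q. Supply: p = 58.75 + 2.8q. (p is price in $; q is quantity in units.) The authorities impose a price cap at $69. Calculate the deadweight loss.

Competitive equilibrium: 103.75 − 4.4q = 58.75 + 2.8q → q* = 6.25, p* = 76.25.
At the ceiling p = 69, quantity supplied = (69 − 58.75)/2.8 = 3.6607.
Willingness to pay at q' = 3.6607: 103.75 − 4.4·3.6607 = 87.6429.
Δq = 6.25 − 3.6607 = 2.5893; wedge = 87.6429 − 69 = 18.6429.
The triangle = ½ × 2.5893 × 18.6429 = $24.14.

$24.14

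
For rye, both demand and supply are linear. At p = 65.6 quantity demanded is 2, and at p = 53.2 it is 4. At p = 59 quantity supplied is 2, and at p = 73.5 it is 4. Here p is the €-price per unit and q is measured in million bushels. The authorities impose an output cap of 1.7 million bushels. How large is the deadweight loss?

€4.20 million

Demand slope = (53.2 − 65.6)/(4 − 2) = −6.2, so p = 78 − 6.2q.
Supply slope = (73.5 − 59)/(4 − 2) = 7.25, so p = 44.5 + 7.25q.
Competitive equilibrium: 78 − 6.2q = 44.5 + 7.25q → q* = 2.4907, p* = 62.5576.
At q = 1.7: demand price = 78 − 6.2·1.7 = 67.46; supply price = 44.5 + 7.25·1.7 = 56.825.
Δq = 2.4907 − 1.7 = 0.7907; wedge = 67.46 − 56.825 = 10.635.
The triangle = ½ × 0.7907 × 10.635 = €4.20 million.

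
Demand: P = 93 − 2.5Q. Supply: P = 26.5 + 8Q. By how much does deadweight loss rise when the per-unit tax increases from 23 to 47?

Competitive equilibrium: 93 − 2.5Q = 26.5 + 8Q → Q* = 6.3333, P* = 77.1667.
For a per-unit tax t: ΔQ = t/10.5, so DWL = ½·t·(t/10.5) = t²/21.
At t = 23: DWL = 25.19. At t = 47: DWL = 105.19.
Increase = 105.19 − 25.19 = 80.

80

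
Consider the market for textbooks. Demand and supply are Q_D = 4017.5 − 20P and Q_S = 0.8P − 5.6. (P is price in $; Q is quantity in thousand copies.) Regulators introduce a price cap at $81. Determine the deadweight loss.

In inverse form: demand P = 200.875 − 0.05Q, supply P = 7 + 1.25Q.
Competitive equilibrium: 200.875 − 0.05Q = 7 + 1.25Q → Q* = 149.1346, P* = 193.4183.
At the ceiling P = 81, quantity supplied = (81 − 7)/1.25 = 59.2.
Willingness to pay at Q' = 59.2: 200.875 − 0.05·59.2 = 197.915.
ΔQ = 149.1346 − 59.2 = 89.9346; wedge = 197.915 − 81 = 116.915.
DWL = ½ × 89.9346 × 116.915 = $5257.35 thousand.

$5257.35 thousand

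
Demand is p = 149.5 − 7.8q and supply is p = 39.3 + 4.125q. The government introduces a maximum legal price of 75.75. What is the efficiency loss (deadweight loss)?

Competitive equilibrium: 149.5 − 7.8q = 39.3 + 4.125q → q* = 9.2411, p* = 77.4195.
At the ceiling p = 75.75, quantity supplied = (75.75 − 39.3)/4.125 = 8.8364.
Willingness to pay at q' = 8.8364: 149.5 − 7.8·8.8364 = 80.5761.
Δq = 9.2411 − 8.8364 = 0.4047; wedge = 80.5761 − 75.75 = 4.8261.
The triangle = ½ × 0.4047 × 4.8261 = 0.98.

0.98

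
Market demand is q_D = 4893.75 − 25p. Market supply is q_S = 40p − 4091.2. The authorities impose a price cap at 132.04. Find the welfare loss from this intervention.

In inverse form: demand p = 195.75 − 0.04q, supply p = 102.28 + 0.025q.
Competitive equilibrium: 195.75 − 0.04q = 102.28 + 0.025q → q* = 1438, p* = 138.23.
At the ceiling p = 132.04, quantity supplied = (132.04 − 102.28)/0.025 = 1190.4.
Willingness to pay at q' = 1190.4: 195.75 − 0.04·1190.4 = 148.134.
Δq = 1438 − 1190.4 = 247.6; wedge = 148.134 − 132.04 = 16.094.
Deadweight loss = ½ × 247.6 × 16.094 = 1992.44.

1992.44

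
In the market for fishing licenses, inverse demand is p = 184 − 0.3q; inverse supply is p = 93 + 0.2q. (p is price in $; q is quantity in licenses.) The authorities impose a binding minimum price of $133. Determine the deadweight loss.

Competitive equilibrium: 184 − 0.3q = 93 + 0.2q → q* = 182, p* = 129.4.
At the floor p = 133, quantity demanded = (184 − 133)/0.3 = 170.
Sellers' marginal cost at q' = 170: 93 + 0.2·170 = 127.
Δq = 182 − 170 = 12; wedge = 133 − 127 = 6.
Deadweight loss = ½ × 12 × 6 = $36.

$36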